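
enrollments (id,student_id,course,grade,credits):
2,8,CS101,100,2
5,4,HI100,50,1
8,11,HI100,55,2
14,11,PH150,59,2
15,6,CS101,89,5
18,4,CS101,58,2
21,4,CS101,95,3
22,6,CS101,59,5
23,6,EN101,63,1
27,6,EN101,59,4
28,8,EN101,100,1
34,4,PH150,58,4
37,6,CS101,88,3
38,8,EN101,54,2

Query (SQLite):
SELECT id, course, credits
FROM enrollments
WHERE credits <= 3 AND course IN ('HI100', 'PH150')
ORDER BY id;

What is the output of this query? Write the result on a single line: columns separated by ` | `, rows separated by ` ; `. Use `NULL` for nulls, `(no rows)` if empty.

5 | HI100 | 1 ; 8 | HI100 | 2 ; 14 | PH150 | 2

credits <= 3: ids {2, 5, 8, 14, 18, 21, 23, 28, 37, 38}
course IN ('HI100', 'PH150'): ids {5, 8, 14, 34}
Combine with AND.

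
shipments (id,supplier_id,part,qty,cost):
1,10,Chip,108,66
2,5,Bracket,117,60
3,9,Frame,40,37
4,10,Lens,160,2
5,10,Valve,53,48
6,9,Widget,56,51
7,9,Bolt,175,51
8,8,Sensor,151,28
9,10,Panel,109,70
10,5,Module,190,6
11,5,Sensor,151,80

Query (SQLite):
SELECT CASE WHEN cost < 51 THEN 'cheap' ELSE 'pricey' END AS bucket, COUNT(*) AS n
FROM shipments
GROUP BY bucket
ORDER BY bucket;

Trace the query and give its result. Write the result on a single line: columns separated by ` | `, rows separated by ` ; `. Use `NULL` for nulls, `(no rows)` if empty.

Bucket rows by cost < 51 → 'cheap' else 'pricey'; count each bucket.

cheap | 5 ; pricey | 6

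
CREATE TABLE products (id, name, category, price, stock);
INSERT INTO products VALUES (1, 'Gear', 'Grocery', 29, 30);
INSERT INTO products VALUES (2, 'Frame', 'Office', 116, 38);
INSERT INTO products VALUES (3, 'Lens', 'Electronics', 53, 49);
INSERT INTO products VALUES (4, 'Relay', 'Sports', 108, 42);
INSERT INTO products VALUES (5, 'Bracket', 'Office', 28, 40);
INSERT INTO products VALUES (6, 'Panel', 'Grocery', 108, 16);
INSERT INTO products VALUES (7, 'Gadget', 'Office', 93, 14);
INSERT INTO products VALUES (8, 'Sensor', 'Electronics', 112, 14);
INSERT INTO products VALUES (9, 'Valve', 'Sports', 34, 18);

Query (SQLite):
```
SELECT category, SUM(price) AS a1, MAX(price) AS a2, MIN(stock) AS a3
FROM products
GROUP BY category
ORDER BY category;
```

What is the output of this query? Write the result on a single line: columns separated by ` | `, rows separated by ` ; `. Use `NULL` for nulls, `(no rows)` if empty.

Group products by category.
Per group compute: SUM(price), MAX(price), MIN(stock).
  Electronics: ids {3, 8} → SUM(price)=165, MAX(price)=112, MIN(stock)=14
  Grocery: ids {1, 6} → SUM(price)=137, MAX(price)=108, MIN(stock)=16
  Office: ids {2, 5, 7} → SUM(price)=237, MAX(price)=116, MIN(stock)=14
  Sports: ids {4, 9} → SUM(price)=142, MAX(price)=108, MIN(stock)=18

Electronics | 165 | 112 | 14 ; Grocery | 137 | 108 | 16 ; Office | 237 | 116 | 14 ; Sports | 142 | 108 | 18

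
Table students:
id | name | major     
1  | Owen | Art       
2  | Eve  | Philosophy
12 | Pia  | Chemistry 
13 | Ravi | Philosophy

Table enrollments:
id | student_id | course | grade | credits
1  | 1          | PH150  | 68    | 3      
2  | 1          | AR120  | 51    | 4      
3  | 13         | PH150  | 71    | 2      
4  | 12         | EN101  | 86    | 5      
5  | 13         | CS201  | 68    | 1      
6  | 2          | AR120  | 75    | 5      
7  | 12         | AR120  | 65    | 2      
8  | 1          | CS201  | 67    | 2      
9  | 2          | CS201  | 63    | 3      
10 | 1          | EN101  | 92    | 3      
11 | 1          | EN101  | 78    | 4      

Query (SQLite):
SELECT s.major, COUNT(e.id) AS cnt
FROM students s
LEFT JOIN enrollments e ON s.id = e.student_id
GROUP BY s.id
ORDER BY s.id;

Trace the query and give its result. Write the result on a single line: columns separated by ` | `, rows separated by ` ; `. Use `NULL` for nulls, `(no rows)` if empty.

Art | 5 ; Philosophy | 2 ; Chemistry | 2 ; Philosophy | 2

LEFT JOIN keeps every students row; unmatched ones get NULL for enrollments columns.
Group by students.id and compute COUNT(e.id). COUNT(col) of an all-NULL group is 0.
  1: ids {1, 2, 8, 10, 11} → COUNT(e.id)=5
  2: ids {6, 9} → COUNT(e.id)=2
  12: ids {4, 7} → COUNT(e.id)=2
  13: ids {3, 5} → COUNT(e.id)=2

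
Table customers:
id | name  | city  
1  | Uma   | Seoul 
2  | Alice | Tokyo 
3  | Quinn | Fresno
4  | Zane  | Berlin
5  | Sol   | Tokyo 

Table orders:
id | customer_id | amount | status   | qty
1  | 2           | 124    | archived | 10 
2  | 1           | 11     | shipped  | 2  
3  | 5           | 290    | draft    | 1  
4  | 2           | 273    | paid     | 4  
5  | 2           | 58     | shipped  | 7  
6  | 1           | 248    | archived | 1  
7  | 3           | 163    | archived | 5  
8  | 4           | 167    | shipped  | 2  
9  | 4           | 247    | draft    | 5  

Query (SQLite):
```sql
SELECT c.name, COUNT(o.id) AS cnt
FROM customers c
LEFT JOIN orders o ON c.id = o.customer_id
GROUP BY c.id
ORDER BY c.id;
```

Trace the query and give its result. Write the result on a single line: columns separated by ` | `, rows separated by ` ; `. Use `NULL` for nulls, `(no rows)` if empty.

Uma | 2 ; Alice | 3 ; Quinn | 1 ; Zane | 2 ; Sol | 1

LEFT JOIN keeps every customers row; unmatched ones get NULL for orders columns.
Group by customers.id and compute COUNT(o.id). COUNT(col) of an all-NULL group is 0.
  1: ids {2, 6} → COUNT(o.id)=2
  2: ids {1, 4, 5} → COUNT(o.id)=3
  3: ids {7} → COUNT(o.id)=1
  4: ids {8, 9} → COUNT(o.id)=2
  5: ids {3} → COUNT(o.id)=1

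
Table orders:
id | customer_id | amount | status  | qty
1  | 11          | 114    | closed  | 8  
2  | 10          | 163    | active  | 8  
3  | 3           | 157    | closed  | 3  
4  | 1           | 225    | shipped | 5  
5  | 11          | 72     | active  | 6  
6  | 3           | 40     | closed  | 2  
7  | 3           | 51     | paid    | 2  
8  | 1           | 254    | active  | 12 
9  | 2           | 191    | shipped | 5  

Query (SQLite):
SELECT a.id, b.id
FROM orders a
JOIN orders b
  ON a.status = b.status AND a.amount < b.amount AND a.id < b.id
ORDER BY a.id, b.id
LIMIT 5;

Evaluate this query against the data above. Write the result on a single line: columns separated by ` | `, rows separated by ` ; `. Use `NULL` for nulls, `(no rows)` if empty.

1 | 3 ; 2 | 8 ; 5 | 8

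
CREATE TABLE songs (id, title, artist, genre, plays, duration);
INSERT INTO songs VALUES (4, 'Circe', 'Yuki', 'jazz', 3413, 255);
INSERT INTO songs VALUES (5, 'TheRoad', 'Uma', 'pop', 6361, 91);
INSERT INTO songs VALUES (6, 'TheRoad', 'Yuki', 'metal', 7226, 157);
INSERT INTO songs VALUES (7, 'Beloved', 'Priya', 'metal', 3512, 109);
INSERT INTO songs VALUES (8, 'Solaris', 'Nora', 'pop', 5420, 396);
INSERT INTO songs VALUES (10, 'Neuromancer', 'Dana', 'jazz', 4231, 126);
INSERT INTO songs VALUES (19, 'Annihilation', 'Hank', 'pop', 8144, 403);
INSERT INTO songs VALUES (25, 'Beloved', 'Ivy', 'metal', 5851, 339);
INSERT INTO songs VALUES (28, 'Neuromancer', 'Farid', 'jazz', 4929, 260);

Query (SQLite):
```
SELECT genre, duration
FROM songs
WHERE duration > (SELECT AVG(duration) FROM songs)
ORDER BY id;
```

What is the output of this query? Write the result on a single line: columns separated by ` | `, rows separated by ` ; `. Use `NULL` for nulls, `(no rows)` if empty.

Scalar subquery: AVG(duration) over all songs rows = 237.333333 (≈; comparison uses full precision).
Keep rows where duration > that value.

jazz | 255 ; pop | 396 ; pop | 403 ; metal | 339 ; jazz | 260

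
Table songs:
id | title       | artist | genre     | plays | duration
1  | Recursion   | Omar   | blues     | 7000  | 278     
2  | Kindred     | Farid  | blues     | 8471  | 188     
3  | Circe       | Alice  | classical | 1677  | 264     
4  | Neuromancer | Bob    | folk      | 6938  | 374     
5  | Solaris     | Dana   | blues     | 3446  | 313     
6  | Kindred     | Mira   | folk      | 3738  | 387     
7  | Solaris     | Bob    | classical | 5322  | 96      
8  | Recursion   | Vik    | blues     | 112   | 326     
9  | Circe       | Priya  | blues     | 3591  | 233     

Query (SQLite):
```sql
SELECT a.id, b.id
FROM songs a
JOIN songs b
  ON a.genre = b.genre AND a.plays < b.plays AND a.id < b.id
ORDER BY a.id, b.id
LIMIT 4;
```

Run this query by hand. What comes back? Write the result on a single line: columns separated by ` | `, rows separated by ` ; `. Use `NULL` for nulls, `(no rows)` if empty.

Pairs (a,b) with same genre, a.plays < b.plays, a.id < b.id.
genre groups: blues:{1,2,5,8,9} classical:{3,7} folk:{4,6}
Ordered by (a.id, b.id); first 4.

1 | 2 ; 3 | 7 ; 5 | 9 ; 8 | 9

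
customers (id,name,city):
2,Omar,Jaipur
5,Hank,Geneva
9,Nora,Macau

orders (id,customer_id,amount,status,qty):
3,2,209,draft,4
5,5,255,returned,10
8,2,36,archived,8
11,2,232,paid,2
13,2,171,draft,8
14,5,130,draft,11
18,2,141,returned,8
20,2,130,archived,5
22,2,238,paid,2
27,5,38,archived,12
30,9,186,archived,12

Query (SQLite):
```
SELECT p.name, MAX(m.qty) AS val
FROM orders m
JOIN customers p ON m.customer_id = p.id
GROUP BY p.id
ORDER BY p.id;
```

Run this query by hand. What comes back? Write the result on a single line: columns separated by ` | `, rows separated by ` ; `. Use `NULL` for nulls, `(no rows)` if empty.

Omar | 8 ; Hank | 12 ; Nora | 12

Join each orders row to its customers via customer_id.
Group joined rows by customers.id; compute MAX(m.qty) per group.
  2: ids {3, 8, 11, 13, 18, 20, 22} → MAX(m.qty)=8
  5: ids {5, 14, 27} → MAX(m.qty)=12
  9: ids {30} → MAX(m.qty)=12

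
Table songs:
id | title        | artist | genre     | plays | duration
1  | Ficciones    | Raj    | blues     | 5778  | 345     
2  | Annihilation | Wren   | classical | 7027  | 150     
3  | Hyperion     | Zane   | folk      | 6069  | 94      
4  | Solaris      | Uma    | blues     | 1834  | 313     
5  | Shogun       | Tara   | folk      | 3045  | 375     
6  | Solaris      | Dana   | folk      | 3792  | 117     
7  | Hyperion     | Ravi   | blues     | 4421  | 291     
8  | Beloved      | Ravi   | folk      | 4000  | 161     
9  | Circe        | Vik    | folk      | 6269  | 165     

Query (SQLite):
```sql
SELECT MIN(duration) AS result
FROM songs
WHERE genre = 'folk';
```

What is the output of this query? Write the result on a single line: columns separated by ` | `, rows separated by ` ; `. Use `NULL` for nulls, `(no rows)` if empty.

94

Rows where genre='folk' → duration values: [94, 375, 117, 161, 165].
MIN of non-NULL values = 94.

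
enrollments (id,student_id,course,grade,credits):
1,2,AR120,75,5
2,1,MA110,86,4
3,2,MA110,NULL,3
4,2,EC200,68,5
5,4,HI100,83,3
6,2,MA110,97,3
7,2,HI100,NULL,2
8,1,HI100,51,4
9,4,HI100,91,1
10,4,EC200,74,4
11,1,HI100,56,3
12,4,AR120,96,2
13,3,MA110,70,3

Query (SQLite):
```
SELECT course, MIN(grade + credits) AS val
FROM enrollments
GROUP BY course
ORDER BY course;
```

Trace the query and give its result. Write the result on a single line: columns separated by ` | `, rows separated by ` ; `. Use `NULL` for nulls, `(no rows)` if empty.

For each row compute grade + credits.
Group by course; take MIN of the expression per group.
  AR120: ids {1, 12} → MIN(grade + credits)=80
  EC200: ids {4, 10} → MIN(grade + credits)=73
  HI100: ids {5, 7, 8, 9, 11} → MIN(grade + credits)=55
  MA110: ids {2, 3, 6, 13} → MIN(grade + credits)=73

AR120 | 80 ; EC200 | 73 ; HI100 | 55 ; MA110 | 73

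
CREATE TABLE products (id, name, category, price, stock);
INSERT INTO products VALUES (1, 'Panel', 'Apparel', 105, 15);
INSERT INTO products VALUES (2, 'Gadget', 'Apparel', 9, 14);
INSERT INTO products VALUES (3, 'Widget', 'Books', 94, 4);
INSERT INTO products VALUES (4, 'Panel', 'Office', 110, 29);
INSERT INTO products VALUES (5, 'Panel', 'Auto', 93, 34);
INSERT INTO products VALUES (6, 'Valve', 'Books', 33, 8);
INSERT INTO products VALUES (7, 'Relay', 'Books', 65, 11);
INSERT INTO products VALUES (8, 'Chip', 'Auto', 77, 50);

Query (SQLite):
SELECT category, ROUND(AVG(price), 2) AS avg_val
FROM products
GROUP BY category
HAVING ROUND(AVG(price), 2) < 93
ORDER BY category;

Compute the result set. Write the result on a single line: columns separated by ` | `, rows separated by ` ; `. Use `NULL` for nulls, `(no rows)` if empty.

Partition products by category; compute ROUND(AVG(price), 2) within each group.
HAVING: keep groups where ROUND(AVG(price), 2) < 93.
  Apparel: ids {1, 2} → ROUND(AVG(price), 2)=57
  Auto: ids {5, 8} → ROUND(AVG(price), 2)=85
  Books: ids {3, 6, 7} → ROUND(AVG(price), 2)=64
  Office: ids {4} → ROUND(AVG(price), 2)=110

Apparel | 57 ; Auto | 85 ; Books | 64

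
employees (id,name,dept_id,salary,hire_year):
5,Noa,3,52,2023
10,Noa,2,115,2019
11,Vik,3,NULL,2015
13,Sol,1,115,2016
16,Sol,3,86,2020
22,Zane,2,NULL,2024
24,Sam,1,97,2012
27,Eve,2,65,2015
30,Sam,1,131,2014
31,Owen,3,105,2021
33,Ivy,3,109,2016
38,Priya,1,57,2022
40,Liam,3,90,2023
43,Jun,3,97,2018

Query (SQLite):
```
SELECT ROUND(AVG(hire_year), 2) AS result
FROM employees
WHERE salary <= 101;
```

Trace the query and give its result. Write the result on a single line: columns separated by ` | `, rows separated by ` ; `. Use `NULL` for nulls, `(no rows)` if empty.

Rows where salary <= 101 → hire_year values: [2023, 2020, 2012, 2015, 2022, 2023, 2018].
AVG = 14133 / 7 (rounded to 2 dp).

2019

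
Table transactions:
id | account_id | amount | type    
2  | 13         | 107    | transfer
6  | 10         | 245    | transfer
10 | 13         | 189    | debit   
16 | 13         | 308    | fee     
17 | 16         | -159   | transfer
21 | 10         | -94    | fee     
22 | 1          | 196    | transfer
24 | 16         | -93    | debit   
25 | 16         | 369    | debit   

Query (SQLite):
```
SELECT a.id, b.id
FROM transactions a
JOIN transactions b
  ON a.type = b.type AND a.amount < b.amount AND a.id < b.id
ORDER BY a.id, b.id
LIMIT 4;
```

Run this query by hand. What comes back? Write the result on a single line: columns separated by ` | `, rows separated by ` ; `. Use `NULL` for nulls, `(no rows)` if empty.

2 | 6 ; 2 | 22 ; 10 | 25 ; 17 | 22

Pairs (a,b) with same type, a.amount < b.amount, a.id < b.id.
type groups: debit:{10,24,25} fee:{16,21} transfer:{2,6,17,22}
Ordered by (a.id, b.id); first 4.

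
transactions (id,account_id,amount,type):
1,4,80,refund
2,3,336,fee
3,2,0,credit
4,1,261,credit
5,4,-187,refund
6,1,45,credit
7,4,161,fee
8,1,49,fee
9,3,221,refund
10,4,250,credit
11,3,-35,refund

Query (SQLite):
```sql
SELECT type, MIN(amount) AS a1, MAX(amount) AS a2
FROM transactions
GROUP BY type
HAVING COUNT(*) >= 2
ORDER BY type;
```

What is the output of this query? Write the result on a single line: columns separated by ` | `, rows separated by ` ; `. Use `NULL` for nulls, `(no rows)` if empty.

credit | 0 | 261 ; fee | 49 | 336 ; refund | -187 | 221

Group transactions by type.
Per group compute: MIN(amount), MAX(amount).
HAVING: drop groups with fewer than 2 rows.
  credit: ids {3, 4, 6, 10} → MIN(amount)=0, MAX(amount)=261
  fee: ids {2, 7, 8} → MIN(amount)=49, MAX(amount)=336
  refund: ids {1, 5, 9, 11} → MIN(amount)=-187, MAX(amount)=221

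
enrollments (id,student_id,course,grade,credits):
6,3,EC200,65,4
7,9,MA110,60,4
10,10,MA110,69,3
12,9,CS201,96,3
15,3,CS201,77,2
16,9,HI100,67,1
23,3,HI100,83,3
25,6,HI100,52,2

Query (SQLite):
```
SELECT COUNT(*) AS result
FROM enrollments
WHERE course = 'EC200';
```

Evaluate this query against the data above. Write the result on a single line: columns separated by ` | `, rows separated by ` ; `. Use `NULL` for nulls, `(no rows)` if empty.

1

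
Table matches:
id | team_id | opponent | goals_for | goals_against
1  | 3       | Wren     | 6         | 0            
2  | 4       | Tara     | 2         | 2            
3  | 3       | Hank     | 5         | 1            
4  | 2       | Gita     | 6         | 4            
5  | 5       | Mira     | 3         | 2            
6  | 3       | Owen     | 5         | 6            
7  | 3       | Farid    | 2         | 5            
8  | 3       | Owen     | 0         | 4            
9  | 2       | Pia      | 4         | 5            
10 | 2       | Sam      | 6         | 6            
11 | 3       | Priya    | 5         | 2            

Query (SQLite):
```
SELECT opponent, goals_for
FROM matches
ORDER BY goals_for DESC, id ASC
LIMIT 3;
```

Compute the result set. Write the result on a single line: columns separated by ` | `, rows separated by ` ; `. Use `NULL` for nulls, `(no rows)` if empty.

Sort by goals_for desc, tiebreak id asc: (6, id=1), (6, id=4), (6, id=10), (5, id=3), (5, id=6), (5, id=11) …. Take first 3.

Wren | 6 ; Gita | 6 ; Sam | 6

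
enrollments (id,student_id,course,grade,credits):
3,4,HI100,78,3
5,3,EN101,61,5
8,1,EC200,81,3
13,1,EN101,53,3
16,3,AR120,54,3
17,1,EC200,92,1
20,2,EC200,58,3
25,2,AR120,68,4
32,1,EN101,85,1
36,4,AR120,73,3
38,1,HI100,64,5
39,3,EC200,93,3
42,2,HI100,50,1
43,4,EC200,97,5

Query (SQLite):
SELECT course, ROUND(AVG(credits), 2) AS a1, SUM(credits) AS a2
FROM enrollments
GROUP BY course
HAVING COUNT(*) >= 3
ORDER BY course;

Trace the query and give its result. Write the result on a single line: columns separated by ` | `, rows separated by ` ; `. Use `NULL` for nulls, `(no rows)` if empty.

Group enrollments by course.
Per group compute: ROUND(AVG(credits), 2), SUM(credits).
HAVING: drop groups with fewer than 3 rows.
  AR120: ids {16, 25, 36} → ROUND(AVG(credits), 2)=3.33, SUM(credits)=10
  EC200: ids {8, 17, 20, 39, 43} → ROUND(AVG(credits), 2)=3, SUM(credits)=15
  EN101: ids {5, 13, 32} → ROUND(AVG(credits), 2)=3, SUM(credits)=9
  HI100: ids {3, 38, 42} → ROUND(AVG(credits), 2)=3, SUM(credits)=9

AR120 | 3.33 | 10 ; EC200 | 3 | 15 ; EN101 | 3 | 9 ; HI100 | 3 | 9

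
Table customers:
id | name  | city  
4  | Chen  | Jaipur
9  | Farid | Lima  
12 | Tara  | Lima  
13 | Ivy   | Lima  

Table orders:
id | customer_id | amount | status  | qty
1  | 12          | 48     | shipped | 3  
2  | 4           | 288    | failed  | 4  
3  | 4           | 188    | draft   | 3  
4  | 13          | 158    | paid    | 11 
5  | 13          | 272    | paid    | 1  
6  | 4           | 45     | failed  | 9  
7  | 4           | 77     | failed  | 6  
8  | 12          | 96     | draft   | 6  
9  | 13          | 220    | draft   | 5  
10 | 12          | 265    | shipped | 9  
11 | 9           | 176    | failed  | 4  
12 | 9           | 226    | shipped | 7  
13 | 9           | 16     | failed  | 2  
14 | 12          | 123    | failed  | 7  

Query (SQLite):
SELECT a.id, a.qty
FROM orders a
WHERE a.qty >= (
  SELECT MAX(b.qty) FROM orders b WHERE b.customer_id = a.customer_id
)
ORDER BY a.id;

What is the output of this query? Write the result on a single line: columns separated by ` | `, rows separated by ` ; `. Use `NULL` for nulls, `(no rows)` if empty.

4 | 11 ; 6 | 9 ; 10 | 9 ; 12 | 7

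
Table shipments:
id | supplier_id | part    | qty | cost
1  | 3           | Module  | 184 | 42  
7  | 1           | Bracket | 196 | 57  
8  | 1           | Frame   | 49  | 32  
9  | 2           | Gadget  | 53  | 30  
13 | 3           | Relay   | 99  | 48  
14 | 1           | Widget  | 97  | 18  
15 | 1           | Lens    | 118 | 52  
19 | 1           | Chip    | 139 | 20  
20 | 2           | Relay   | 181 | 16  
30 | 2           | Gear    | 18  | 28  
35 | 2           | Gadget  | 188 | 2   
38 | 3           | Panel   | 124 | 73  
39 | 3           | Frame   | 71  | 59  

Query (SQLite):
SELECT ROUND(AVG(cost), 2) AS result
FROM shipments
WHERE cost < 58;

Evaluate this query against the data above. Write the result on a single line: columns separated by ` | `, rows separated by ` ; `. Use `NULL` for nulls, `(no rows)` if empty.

31.36

Rows where cost < 58 → cost values: [42, 57, 32, 30, 48, 18, 52, 20, 16, 28, 2].
AVG = 345 / 11 (rounded to 2 dp).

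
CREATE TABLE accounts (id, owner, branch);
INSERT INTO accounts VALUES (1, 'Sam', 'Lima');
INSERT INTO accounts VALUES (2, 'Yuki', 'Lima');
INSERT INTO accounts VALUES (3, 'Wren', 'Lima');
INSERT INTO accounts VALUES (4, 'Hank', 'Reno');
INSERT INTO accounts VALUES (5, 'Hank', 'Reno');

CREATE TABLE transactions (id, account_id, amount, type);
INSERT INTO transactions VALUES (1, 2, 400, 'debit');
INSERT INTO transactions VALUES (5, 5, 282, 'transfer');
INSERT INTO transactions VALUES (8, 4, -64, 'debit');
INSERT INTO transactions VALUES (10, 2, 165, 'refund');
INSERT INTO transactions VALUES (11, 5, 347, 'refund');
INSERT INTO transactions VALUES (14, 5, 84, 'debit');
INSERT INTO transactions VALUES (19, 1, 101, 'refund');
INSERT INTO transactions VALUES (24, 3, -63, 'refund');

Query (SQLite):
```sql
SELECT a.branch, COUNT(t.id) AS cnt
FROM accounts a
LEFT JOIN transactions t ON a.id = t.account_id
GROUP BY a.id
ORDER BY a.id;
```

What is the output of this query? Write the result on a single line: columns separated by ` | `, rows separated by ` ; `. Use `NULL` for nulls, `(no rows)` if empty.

LEFT JOIN keeps every accounts row; unmatched ones get NULL for transactions columns.
Group by accounts.id and compute COUNT(t.id). COUNT(col) of an all-NULL group is 0.
  1: ids {19} → COUNT(t.id)=1
  2: ids {1, 10} → COUNT(t.id)=2
  3: ids {24} → COUNT(t.id)=1
  4: ids {8} → COUNT(t.id)=1
  5: ids {5, 11, 14} → COUNT(t.id)=3

Lima | 1 ; Lima | 2 ; Lima | 1 ; Reno | 1 ; Reno | 3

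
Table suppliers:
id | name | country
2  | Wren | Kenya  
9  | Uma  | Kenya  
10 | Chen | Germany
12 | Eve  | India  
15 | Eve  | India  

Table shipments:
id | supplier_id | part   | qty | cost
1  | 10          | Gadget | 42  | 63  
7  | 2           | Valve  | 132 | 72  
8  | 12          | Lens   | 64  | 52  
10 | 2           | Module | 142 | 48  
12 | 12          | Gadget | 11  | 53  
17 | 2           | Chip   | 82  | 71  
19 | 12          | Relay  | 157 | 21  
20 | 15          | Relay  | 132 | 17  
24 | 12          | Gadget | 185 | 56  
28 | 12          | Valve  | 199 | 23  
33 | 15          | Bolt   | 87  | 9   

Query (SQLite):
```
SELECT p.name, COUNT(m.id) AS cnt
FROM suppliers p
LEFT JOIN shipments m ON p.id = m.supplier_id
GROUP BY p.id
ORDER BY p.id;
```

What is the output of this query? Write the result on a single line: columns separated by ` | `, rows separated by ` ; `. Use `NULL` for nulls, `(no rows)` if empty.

LEFT JOIN keeps every suppliers row; unmatched ones get NULL for shipments columns.
Group by suppliers.id and compute COUNT(m.id). COUNT(col) of an all-NULL group is 0.
  2: ids {7, 10, 17} → COUNT(m.id)=3
  9: ids {—} → COUNT(m.id)=0
  10: ids {1} → COUNT(m.id)=1
  12: ids {8, 12, 19, 24, 28} → COUNT(m.id)=5
  15: ids {20, 33} → COUNT(m.id)=2

Wren | 3 ; Uma | 0 ; Chen | 1 ; Eve | 5 ; Eve | 2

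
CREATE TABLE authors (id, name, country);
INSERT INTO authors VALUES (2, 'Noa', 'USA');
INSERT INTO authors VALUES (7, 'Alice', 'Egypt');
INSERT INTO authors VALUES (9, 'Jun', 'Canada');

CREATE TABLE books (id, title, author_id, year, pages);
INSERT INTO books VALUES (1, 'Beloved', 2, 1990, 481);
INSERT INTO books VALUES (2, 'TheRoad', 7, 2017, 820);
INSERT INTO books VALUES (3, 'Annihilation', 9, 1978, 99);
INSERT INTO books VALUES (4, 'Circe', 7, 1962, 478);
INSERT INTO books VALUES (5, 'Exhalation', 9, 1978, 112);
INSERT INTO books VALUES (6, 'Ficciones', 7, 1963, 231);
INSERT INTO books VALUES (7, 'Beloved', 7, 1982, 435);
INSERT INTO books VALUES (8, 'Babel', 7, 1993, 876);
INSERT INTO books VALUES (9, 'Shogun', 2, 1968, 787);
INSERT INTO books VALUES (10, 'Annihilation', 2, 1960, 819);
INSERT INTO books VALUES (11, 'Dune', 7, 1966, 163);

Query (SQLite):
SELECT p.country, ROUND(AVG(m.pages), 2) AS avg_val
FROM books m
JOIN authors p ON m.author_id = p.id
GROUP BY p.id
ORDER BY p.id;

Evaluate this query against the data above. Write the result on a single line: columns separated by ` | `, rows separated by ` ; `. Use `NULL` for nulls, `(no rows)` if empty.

Join each books row to its authors via author_id.
Group joined rows by authors.id; compute ROUND(AVG(m.pages), 2) per group.
  2: ids {1, 9, 10} → ROUND(AVG(m.pages), 2)=695.67
  7: ids {2, 4, 6, 7, 8, 11} → ROUND(AVG(m.pages), 2)=500.5
  9: ids {3, 5} → ROUND(AVG(m.pages), 2)=105.5

USA | 695.67 ; Egypt | 500.5 ; Canada | 105.5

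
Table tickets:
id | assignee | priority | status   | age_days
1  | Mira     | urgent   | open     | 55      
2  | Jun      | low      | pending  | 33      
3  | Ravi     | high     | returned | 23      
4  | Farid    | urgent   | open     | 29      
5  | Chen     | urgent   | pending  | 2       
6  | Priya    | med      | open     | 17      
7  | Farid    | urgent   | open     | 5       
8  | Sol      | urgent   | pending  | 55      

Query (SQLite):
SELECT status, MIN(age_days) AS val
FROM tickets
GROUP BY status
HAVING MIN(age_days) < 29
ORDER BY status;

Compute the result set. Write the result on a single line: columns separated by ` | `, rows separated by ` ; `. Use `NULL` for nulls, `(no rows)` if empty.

open | 5 ; pending | 2 ; returned | 23

Partition tickets by status; compute MIN(age_days) within each group.
HAVING: keep groups where MIN(age_days) < 29.
  open: ids {1, 4, 6, 7} → MIN(age_days)=5
  pending: ids {2, 5, 8} → MIN(age_days)=2
  returned: ids {3} → MIN(age_days)=23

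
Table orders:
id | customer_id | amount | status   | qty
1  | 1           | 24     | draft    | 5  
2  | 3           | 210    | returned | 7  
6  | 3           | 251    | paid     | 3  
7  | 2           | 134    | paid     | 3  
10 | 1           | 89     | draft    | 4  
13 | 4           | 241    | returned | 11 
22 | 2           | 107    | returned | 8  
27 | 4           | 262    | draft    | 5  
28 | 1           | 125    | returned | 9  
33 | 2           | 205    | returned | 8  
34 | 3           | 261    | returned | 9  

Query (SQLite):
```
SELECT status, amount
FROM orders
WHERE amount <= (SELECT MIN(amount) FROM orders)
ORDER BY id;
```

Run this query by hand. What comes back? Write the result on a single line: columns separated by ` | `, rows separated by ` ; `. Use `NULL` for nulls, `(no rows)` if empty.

draft | 24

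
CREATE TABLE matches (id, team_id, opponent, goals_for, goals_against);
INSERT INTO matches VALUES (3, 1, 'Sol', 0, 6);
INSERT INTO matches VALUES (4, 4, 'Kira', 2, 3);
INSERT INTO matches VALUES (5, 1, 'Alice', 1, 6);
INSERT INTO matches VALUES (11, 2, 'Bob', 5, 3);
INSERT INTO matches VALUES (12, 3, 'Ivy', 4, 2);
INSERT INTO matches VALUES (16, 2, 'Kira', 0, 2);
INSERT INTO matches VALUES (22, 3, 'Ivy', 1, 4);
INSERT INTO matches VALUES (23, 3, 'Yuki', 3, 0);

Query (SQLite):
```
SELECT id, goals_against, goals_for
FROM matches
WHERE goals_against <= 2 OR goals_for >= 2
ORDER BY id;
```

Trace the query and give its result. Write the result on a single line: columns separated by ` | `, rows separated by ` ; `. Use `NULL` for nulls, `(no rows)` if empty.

goals_against <= 2: ids {12, 16, 23}
goals_for >= 2: ids {4, 11, 12, 23}
Combine with OR.

4 | 3 | 2 ; 11 | 3 | 5 ; 12 | 2 | 4 ; 16 | 2 | 0 ; 23 | 0 | 3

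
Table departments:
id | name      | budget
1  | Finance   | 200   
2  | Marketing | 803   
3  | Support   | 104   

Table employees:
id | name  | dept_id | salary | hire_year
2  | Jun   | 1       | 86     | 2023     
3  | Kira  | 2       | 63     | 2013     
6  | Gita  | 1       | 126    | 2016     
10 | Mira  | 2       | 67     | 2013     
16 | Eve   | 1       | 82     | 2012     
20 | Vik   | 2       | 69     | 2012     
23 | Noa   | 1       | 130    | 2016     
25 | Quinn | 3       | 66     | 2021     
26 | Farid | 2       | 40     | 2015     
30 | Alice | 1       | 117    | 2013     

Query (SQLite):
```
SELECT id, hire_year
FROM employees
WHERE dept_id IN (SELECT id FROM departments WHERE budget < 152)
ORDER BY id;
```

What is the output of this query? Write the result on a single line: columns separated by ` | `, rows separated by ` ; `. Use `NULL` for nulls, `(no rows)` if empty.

25 | 2021

Inner query: departments.id where budget < 152.
Outer: keep employees rows whose dept_id is in that set.
Inner query → {3}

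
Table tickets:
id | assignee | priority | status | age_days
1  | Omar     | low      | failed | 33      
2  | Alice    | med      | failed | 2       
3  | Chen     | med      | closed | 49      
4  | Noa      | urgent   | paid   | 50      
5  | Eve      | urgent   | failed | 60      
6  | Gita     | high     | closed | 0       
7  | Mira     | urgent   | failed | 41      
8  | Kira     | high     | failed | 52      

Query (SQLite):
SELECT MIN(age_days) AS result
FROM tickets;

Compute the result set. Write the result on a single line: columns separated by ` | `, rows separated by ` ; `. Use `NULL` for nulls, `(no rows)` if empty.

0

All age_days values: [33, 2, 49, 50, 60, 0, 41, 52].
MIN of non-NULL values = 0.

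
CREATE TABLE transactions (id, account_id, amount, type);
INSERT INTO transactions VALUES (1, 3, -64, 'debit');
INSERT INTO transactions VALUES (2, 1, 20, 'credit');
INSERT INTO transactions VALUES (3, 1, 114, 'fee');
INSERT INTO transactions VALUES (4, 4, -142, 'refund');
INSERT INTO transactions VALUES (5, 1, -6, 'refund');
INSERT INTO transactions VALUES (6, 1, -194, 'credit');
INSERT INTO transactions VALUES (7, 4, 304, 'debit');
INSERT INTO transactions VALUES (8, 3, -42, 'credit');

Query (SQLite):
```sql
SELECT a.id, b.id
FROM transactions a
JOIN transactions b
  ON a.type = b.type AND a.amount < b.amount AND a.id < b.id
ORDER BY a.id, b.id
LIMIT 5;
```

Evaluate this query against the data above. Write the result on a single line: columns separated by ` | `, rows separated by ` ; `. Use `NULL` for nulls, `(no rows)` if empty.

Pairs (a,b) with same type, a.amount < b.amount, a.id < b.id.
type groups: credit:{2,6,8} debit:{1,7} fee:{3} refund:{4,5}
Ordered by (a.id, b.id); first 5.

1 | 7 ; 4 | 5 ; 6 | 8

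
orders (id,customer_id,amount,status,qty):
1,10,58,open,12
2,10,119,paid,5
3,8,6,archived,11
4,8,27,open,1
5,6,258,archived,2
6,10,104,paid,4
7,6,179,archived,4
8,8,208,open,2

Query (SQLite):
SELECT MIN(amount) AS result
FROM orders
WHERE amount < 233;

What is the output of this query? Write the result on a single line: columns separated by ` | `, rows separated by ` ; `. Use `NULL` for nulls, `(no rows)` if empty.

Rows where amount < 233 → amount values: [58, 119, 6, 27, 104, 179, 208].
MIN of non-NULL values = 6.

6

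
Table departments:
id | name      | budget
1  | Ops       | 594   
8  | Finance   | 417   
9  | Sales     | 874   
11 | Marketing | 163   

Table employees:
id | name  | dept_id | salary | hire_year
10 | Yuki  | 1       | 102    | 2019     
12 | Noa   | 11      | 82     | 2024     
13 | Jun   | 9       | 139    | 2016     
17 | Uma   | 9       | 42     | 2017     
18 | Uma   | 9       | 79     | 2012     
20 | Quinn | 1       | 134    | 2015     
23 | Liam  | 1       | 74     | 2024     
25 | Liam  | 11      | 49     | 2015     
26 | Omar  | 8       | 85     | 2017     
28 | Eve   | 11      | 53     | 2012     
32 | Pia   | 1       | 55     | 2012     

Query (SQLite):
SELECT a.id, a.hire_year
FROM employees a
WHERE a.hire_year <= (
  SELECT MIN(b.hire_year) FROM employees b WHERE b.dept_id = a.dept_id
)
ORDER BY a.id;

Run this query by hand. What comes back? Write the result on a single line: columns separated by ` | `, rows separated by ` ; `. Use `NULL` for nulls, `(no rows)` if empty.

For each employees row a, compute MIN(hire_year) over rows sharing a.dept_id.
Keep row a if a.hire_year <= that per-group MIN.
  dept_id=1: MIN(hire_year) = 2012
  dept_id=8: MIN(hire_year) = 2017
  dept_id=9: MIN(hire_year) = 2012
  dept_id=11: MIN(hire_year) = 2012

18 | 2012 ; 26 | 2017 ; 28 | 2012 ; 32 | 2012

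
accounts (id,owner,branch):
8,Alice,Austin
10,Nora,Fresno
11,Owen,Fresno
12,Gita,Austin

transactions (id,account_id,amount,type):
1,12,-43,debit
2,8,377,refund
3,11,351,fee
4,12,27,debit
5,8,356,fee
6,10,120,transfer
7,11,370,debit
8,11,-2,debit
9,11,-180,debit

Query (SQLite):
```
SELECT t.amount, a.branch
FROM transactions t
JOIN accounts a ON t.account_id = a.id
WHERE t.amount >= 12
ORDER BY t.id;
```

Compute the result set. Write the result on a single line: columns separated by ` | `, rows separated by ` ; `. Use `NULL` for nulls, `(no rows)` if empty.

377 | Austin ; 351 | Fresno ; 27 | Austin ; 356 | Austin ; 120 | Fresno ; 370 | Fresno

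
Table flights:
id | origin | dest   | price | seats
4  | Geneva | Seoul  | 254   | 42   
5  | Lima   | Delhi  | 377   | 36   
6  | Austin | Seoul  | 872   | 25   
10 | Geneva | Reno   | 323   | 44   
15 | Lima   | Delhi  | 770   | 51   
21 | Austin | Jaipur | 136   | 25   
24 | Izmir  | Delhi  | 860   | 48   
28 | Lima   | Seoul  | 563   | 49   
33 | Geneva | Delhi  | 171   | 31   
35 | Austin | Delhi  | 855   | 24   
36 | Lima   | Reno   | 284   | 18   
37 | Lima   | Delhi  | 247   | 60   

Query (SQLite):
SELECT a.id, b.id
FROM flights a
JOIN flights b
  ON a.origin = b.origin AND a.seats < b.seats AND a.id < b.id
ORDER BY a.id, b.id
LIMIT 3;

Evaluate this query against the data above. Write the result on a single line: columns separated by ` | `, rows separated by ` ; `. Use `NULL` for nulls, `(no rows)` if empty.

Pairs (a,b) with same origin, a.seats < b.seats, a.id < b.id.
origin groups: Austin:{6,21,35} Geneva:{4,10,33} Izmir:{24} Lima:{5,15,28,36,37}
Ordered by (a.id, b.id); first 3.

4 | 10 ; 5 | 15 ; 5 | 28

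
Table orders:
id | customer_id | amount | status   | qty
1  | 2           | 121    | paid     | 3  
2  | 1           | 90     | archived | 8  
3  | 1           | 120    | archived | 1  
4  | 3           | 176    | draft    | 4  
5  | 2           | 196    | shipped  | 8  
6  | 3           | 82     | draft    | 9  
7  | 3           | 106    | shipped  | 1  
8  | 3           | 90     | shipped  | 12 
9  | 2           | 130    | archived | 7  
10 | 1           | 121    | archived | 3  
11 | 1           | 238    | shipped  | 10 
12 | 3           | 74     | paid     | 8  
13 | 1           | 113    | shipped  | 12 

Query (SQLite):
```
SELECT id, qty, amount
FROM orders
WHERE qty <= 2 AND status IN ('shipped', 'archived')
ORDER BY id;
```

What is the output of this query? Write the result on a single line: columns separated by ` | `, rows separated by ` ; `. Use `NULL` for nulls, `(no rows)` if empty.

qty <= 2: ids {3, 7}
status IN ('shipped', 'archived'): ids {2, 3, 5, 7, 8, 9, 10, 11, 13}
Combine with AND.

3 | 1 | 120 ; 7 | 1 | 106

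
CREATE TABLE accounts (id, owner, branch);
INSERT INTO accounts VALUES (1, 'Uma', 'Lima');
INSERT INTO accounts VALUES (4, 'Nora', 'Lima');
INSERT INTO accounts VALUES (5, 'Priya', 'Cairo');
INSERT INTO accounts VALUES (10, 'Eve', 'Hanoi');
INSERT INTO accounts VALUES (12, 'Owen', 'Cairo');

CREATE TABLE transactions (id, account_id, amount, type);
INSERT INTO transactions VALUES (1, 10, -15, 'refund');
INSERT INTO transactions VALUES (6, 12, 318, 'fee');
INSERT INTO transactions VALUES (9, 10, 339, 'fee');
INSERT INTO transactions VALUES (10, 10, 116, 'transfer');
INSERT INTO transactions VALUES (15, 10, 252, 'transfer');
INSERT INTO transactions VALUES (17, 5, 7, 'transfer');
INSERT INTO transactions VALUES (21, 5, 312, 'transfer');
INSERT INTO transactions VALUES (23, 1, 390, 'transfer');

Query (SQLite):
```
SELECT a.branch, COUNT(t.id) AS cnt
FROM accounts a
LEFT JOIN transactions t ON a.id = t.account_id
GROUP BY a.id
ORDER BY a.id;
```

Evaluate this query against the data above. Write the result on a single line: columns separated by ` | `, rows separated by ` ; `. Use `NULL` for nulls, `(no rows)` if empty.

LEFT JOIN keeps every accounts row; unmatched ones get NULL for transactions columns.
Group by accounts.id and compute COUNT(t.id). COUNT(col) of an all-NULL group is 0.
  1: ids {23} → COUNT(t.id)=1
  4: ids {—} → COUNT(t.id)=0
  5: ids {17, 21} → COUNT(t.id)=2
  10: ids {1, 9, 10, 15} → COUNT(t.id)=4
  12: ids {6} → COUNT(t.id)=1

Lima | 1 ; Lima | 0 ; Cairo | 2 ; Hanoi | 4 ; Cairo | 1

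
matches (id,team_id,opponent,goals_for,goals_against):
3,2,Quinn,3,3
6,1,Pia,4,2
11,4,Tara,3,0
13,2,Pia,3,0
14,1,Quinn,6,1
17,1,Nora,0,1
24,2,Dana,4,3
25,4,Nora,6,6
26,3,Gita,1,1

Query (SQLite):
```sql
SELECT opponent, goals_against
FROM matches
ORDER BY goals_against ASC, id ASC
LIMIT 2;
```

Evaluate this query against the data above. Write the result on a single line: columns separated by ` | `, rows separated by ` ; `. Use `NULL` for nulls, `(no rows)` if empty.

Tara | 0 ; Pia | 0

Sort by goals_against asc, tiebreak id asc: (0, id=11), (0, id=13), (1, id=14), (1, id=17), (1, id=26) …. Take first 2.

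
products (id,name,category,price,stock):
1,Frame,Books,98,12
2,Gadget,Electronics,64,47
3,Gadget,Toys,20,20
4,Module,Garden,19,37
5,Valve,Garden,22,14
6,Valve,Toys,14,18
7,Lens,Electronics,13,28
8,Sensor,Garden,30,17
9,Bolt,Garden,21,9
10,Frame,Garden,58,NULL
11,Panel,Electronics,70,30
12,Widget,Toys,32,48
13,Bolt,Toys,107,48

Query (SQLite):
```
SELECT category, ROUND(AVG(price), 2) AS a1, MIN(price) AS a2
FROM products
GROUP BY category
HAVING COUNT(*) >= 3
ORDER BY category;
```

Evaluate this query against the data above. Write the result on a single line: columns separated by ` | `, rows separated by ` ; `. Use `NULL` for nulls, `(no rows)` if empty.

Electronics | 49 | 13 ; Garden | 30 | 19 ; Toys | 43.25 | 14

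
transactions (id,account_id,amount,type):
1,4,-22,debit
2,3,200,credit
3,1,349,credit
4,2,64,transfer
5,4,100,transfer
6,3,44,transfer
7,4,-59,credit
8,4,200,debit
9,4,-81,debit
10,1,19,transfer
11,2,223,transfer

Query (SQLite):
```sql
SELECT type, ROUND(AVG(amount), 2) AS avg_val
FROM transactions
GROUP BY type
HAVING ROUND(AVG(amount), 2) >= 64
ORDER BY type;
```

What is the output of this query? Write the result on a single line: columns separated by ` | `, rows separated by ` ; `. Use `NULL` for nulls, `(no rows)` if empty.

credit | 163.33 ; transfer | 90

Partition transactions by type; compute ROUND(AVG(amount), 2) within each group.
HAVING: keep groups where ROUND(AVG(amount), 2) >= 64.
  credit: ids {2, 3, 7} → ROUND(AVG(amount), 2)=163.33
  debit: ids {1, 8, 9} → ROUND(AVG(amount), 2)=32.33
  transfer: ids {4, 5, 6, 10, 11} → ROUND(AVG(amount), 2)=90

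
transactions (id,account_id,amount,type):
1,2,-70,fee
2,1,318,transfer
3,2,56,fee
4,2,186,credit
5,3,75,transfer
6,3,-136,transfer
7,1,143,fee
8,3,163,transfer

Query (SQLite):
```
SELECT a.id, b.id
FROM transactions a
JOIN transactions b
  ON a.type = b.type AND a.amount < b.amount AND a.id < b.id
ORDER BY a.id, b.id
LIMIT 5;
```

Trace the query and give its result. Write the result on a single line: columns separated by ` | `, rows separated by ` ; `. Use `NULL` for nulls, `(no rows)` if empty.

1 | 3 ; 1 | 7 ; 3 | 7 ; 5 | 8 ; 6 | 8

Pairs (a,b) with same type, a.amount < b.amount, a.id < b.id.
type groups: credit:{4} fee:{1,3,7} transfer:{2,5,6,8}
Ordered by (a.id, b.id); first 5.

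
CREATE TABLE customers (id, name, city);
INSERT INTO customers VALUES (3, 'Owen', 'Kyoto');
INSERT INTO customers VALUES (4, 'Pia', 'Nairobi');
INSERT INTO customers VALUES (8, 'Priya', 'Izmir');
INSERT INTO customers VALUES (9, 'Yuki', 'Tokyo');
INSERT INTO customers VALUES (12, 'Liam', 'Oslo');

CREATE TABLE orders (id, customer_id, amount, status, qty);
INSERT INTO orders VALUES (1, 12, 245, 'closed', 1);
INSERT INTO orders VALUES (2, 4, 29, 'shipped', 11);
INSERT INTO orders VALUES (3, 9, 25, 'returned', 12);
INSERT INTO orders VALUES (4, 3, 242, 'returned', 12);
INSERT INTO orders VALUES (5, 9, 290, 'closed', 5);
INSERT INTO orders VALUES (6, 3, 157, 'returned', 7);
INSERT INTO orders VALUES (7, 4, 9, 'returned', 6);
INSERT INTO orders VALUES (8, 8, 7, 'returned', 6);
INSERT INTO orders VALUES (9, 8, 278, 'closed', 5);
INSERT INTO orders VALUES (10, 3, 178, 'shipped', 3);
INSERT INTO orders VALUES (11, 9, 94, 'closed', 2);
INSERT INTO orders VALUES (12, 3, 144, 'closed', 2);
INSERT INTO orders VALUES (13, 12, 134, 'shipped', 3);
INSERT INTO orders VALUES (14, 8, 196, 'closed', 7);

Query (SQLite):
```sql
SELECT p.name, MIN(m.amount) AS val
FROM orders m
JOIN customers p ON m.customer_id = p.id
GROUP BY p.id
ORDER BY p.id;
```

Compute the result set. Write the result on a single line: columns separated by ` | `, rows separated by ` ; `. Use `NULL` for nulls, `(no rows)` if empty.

Owen | 144 ; Pia | 9 ; Priya | 7 ; Yuki | 25 ; Liam | 134

Join each orders row to its customers via customer_id.
Group joined rows by customers.id; compute MIN(m.amount) per group.
  3: ids {4, 6, 10, 12} → MIN(m.amount)=144
  4: ids {2, 7} → MIN(m.amount)=9
  8: ids {8, 9, 14} → MIN(m.amount)=7
  9: ids {3, 5, 11} → MIN(m.amount)=25
  12: ids {1, 13} → MIN(m.amount)=134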